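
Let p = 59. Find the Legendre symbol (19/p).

Reciprocity: 19 ≡ 3 and 59 ≡ 3 (mod 4), so (19/59) = −(59/19).
Reduce top mod 19: now compute (2/19).
Pull out 2: since 19 ≡ 3 (mod 8), (2/19) = -1.
Reached (1/19) = 1. Collecting the sign flips along the way, the symbol is +1.

1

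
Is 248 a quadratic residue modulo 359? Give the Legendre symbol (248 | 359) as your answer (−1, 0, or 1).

Euler's criterion: (248/359) ≡ 248^179 (mod 359).
248^2 ≡ 115 (mod 359)
248^4 ≡ 301 (mod 359)
248^8 ≡ 133 (mod 359)
248^16 ≡ 98 (mod 359)
248^32 ≡ 270 (mod 359)
248^64 ≡ 23 (mod 359)
248^128 ≡ 170 (mod 359)
248^179 = 248^(128+32+16+2+1) ≡ 358 (mod 359).
Result is 358 ≡ −1, so (248/359) = −1.

-1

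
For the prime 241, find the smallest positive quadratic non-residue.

7

(2/241) = +1, so 2 is a residue.
(3/241) = +1, so 3 is a residue.
(4/241) = +1, so 4 is a residue.
(5/241) = +1, so 5 is a residue.
(6/241) = +1, so 6 is a residue.
(7/241) = −1, so 7 is the smallest positive non-residue mod 241.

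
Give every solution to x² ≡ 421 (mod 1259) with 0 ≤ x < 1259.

Since 1259 ≡ 3 (mod 4), a square root of 421 is 421^((1259+1)/4) = 421^315 mod 1259.
Repeated squaring: 421^2≡981, 421^4≡485, 421^8≡1051, 421^16≡458, 421^32≡770, 421^64≡1170, 421^128≡367, 421^256≡1235 (mod 1259).
421^315 = 421^(256+32+16+8+2+1) ≡ 320 (mod 1259).
Check: 320² = 102400 ≡ 421 (mod 1259). The two roots are 320 and 939.

320, 939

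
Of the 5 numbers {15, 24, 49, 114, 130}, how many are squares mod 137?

(15/137) = +1 → QR.
(24/137) = -1 → non-residue.
(49/137) = +1 → QR.
(114/137) = -1 → non-residue.
(130/137) = +1 → QR.
Total quadratic residues among the 5: 3.

3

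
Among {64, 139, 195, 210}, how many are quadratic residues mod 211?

(64/211) = +1 → QR.
(139/211) = +1 → QR.
(195/211) = -1 → non-residue.
(210/211) = -1 → non-residue.
Total quadratic residues among the 4: 2.

2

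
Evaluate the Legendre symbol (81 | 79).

1

First reduce: 81 ≡ 2 (mod 79).
Pull out 2: since 79 ≡ 7 (mod 8), (2/79) = +1.
Reached (1/79) = 1. Collecting the sign flips along the way, the symbol is +1.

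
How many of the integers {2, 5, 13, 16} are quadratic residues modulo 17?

(2/17) = +1 → QR.
(5/17) = -1 → non-residue.
(13/17) = +1 → QR.
(16/17) = +1 → QR.
Total quadratic residues among the 4: 3.

3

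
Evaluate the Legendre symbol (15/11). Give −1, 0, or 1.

First reduce: 15 ≡ 4 (mod 11).
Pull out 2^2: since 11 ≡ 3 (mod 8), (2/11) = -1, so (2/11)^2 = +1.
Reached (1/11) = 1. Collecting the sign flips along the way, the symbol is +1.

1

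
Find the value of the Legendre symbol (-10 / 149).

-1

First reduce: -10 ≡ 139 (mod 149).
Reciprocity: 139 ≡ 3 and 149 ≡ 1 (mod 4), so (139/149) = +(149/139).
Reduce top mod 139: now compute (10/139).
Pull out 2: since 139 ≡ 3 (mod 8), (2/139) = -1.
Reciprocity: 5 ≡ 1 and 139 ≡ 3 (mod 4), so (5/139) = +(139/5).
Reduce top mod 5: now compute (4/5).
Pull out 2^2: since 5 ≡ 5 (mod 8), (2/5) = -1, so (2/5)^2 = +1.
Reached (1/5) = 1. Collecting the sign flips along the way, the symbol is -1.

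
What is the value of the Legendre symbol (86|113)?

-1

Pull out 2: since 113 ≡ 1 (mod 8), (2/113) = +1.
Reciprocity: 43 ≡ 3 and 113 ≡ 1 (mod 4), so (43/113) = +(113/43).
Reduce top mod 43: now compute (27/43).
Reciprocity: 27 ≡ 3 and 43 ≡ 3 (mod 4), so (27/43) = −(43/27).
Reduce top mod 27: now compute (16/27).
Pull out 2^4: since 27 ≡ 3 (mod 8), (2/27) = -1, so (2/27)^4 = +1.
Reached (1/27) = 1. Collecting the sign flips along the way, the symbol is -1.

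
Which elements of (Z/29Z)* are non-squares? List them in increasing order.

2 3 8 10 11 12 14 15 17 18 19 21 26 27

Square k = 1,…,14 (k and 29−k give the same square):
1²=1, 2²=4, 3²=9, 4²=16, 5²=25, 6²≡7, 7²≡20, 8²≡6, 9²≡23, 10²≡13, 11²≡5, 12²≡28, 13²≡24, 14²≡22 (mod 29).
The residues are {1, 4, 5, 6, 7, 9, 13, 16, 20, 22, 23, 24, 25, 28}; the non-residues are the remaining 14 nonzero classes.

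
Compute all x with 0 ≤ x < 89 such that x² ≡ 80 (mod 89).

13, 76

89 ≡ 1 (mod 4), so we find a root by search.
Trying successive values, 13² = 169 ≡ 80 (mod 89). The other root is 89 − 13 = 76.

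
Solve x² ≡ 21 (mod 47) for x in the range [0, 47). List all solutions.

16, 31

Since 47 ≡ 3 (mod 4), a square root of 21 is 21^((47+1)/4) = 21^12 mod 47.
Repeated squaring: 21^2≡18, 21^4≡42, 21^8≡25 (mod 47).
21^12 = 21^(8+4) ≡ 16 (mod 47).
Check: 16² = 256 ≡ 21 (mod 47). The two roots are 16 and 31.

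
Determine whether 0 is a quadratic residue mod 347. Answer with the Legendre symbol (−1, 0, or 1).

0

Top reduces to 0: gcd > 1, so the symbol is 0.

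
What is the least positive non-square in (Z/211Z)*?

2

(2/211) = −1, so 2 is the smallest positive non-residue mod 211.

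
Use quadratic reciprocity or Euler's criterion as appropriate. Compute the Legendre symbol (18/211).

-1

Pull out 2: since 211 ≡ 3 (mod 8), (2/211) = -1.
Reciprocity: 9 ≡ 1 and 211 ≡ 3 (mod 4), so (9/211) = +(211/9).
Reduce top mod 9: now compute (4/9).
Pull out 2^2: since 9 ≡ 1 (mod 8), (2/9) = +1, so (2/9)^2 = +1.
Reached (1/9) = 1. Collecting the sign flips along the way, the symbol is -1.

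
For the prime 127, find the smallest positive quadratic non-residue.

(2/127) = +1, so 2 is a residue.
(3/127) = −1, so 3 is the smallest positive non-residue mod 127.

3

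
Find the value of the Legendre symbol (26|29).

-1

Pull out 2: since 29 ≡ 5 (mod 8), (2/29) = -1.
Reciprocity: 13 ≡ 1 and 29 ≡ 1 (mod 4), so (13/29) = +(29/13).
Reduce top mod 13: now compute (3/13).
Reciprocity: 3 ≡ 3 and 13 ≡ 1 (mod 4), so (3/13) = +(13/3).
Reduce top mod 3: now compute (1/3).
Reached (1/3) = 1. Collecting the sign flips along the way, the symbol is -1.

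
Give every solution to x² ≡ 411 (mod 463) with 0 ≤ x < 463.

Since 463 ≡ 3 (mod 4), a square root of 411 is 411^((463+1)/4) = 411^116 mod 463.
Repeated squaring: 411^2≡389, 411^4≡383, 411^8≡381, 411^16≡242, 411^32≡226, 411^64≡146 (mod 463).
411^116 = 411^(64+32+16+4) ≡ 392 (mod 463).
Check: 392² = 153664 ≡ 411 (mod 463). The two roots are 71 and 392.

71, 392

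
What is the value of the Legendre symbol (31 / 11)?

1

Euler's criterion: (31/11) ≡ 9^5 (mod 11).
9^2 ≡ 4 (mod 11)
9^4 ≡ 5 (mod 11)
9^5 = 9^(4+1) ≡ 1 (mod 11).
Result is 1, so (31/11) = 1.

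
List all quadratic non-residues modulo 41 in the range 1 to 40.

Square k = 1,…,20 (k and 41−k give the same square):
1²=1, 2²=4, 3²=9, 4²=16, 5²=25, 6²=36, 7²≡8, 8²≡23, 9²≡40, 10²≡18, 11²≡39, 12²≡21, 13²≡5, 14²≡32, 15²≡20, 16²≡10, 17²≡2, 18²≡37, 19²≡33, 20²≡31 (mod 41).
The residues are {1, 2, 4, 5, 8, 9, 10, 16, 18, 20, 21, 23, 25, 31, 32, 33, 36, 37, 39, 40}; the non-residues are the remaining 20 nonzero classes.

3 6 7 11 12 13 14 15 17 19 22 24 26 27 28 29 30 34 35 38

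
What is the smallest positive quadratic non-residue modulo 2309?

(2/2309) = −1, so 2 is the smallest positive non-residue mod 2309.

2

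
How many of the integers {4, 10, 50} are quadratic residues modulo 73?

2

(4/73) = +1 → QR.
(10/73) = -1 → non-residue.
(50/73) = +1 → QR.
Total quadratic residues among the 3: 2.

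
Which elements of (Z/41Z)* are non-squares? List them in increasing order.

3 6 7 11 12 13 14 15 17 19 22 24 26 27 28 29 30 34 35 38

Square k = 1,…,20 (k and 41−k give the same square):
1²=1, 2²=4, 3²=9, 4²=16, 5²=25, 6²=36, 7²≡8, 8²≡23, 9²≡40, 10²≡18, 11²≡39, 12²≡21, 13²≡5, 14²≡32, 15²≡20, 16²≡10, 17²≡2, 18²≡37, 19²≡33, 20²≡31 (mod 41).
The residues are {1, 2, 4, 5, 8, 9, 10, 16, 18, 20, 21, 23, 25, 31, 32, 33, 36, 37, 39, 40}; the non-residues are the remaining 20 nonzero classes.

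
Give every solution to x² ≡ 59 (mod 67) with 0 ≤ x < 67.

27, 40

Since 67 ≡ 3 (mod 4), a square root of 59 is 59^((67+1)/4) = 59^17 mod 67.
Repeated squaring: 59^2≡64, 59^4≡9, 59^8≡14, 59^16≡62 (mod 67).
59^17 = 59^(16+1) ≡ 40 (mod 67).
Check: 40² = 1600 ≡ 59 (mod 67). The two roots are 27 and 40.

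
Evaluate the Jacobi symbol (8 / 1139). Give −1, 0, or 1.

Pull out 2^3: since 1139 ≡ 3 (mod 8), (2/1139) = -1, so (2/1139)^3 = -1.
Reached (1/1139) = 1. Collecting the sign flips along the way, the symbol is -1.

-1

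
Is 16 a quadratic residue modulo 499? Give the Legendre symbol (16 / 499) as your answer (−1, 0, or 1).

Pull out 2^4: since 499 ≡ 3 (mod 8), (2/499) = -1, so (2/499)^4 = +1.
Reached (1/499) = 1. Collecting the sign flips along the way, the symbol is +1.

1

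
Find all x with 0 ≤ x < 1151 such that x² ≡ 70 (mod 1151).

198, 953

Since 1151 ≡ 3 (mod 4), a square root of 70 is 70^((1151+1)/4) = 70^288 mod 1151.
Repeated squaring: 70^2≡296, 70^4≡140, 70^8≡33, 70^16≡1089, 70^32≡391, 70^64≡949, 70^128≡519, 70^256≡27 (mod 1151).
70^288 = 70^(256+32) ≡ 198 (mod 1151).
Check: 198² = 39204 ≡ 70 (mod 1151). The two roots are 198 and 953.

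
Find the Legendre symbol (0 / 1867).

Top reduces to 0: gcd > 1, so the symbol is 0.

0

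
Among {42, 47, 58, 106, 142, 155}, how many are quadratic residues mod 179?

(42/179) = +1 → QR.
(47/179) = +1 → QR.
(58/179) = -1 → non-residue.
(106/179) = +1 → QR.
(142/179) = +1 → QR.
(155/179) = +1 → QR.
Total quadratic residues among the 6: 5.

5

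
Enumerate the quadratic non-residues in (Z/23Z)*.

Square k = 1,…,11 (k and 23−k give the same square):
1²=1, 2²=4, 3²=9, 4²=16, 5²≡2, 6²≡13, 7²≡3, 8²≡18, 9²≡12, 10²≡8, 11²≡6 (mod 23).
The residues are {1, 2, 3, 4, 6, 8, 9, 12, 13, 16, 18}; the non-residues are the remaining 11 nonzero classes.

5,7,10,11,14,15,17,19,20,21,22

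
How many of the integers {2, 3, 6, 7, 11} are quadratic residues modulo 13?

(2/13) = -1 → non-residue.
(3/13) = +1 → QR.
(6/13) = -1 → non-residue.
(7/13) = -1 → non-residue.
(11/13) = -1 → non-residue.
Total quadratic residues among the 5: 1.

1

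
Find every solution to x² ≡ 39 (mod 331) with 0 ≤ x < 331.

Since 331 ≡ 3 (mod 4), a square root of 39 is 39^((331+1)/4) = 39^83 mod 331.
Repeated squaring: 39^2≡197, 39^4≡82, 39^8≡104, 39^16≡224, 39^32≡195, 39^64≡291 (mod 331).
39^83 = 39^(64+16+2+1) ≡ 45 (mod 331).
Check: 45² = 2025 ≡ 39 (mod 331). The two roots are 45 and 286.

45, 286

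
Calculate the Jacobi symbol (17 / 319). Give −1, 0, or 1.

1

Reciprocity: 17 ≡ 1 and 319 ≡ 3 (mod 4), so (17/319) = +(319/17).
Reduce top mod 17: now compute (13/17).
Reciprocity: 13 ≡ 1 and 17 ≡ 1 (mod 4), so (13/17) = +(17/13).
Reduce top mod 13: now compute (4/13).
Pull out 2^2: since 13 ≡ 5 (mod 8), (2/13) = -1, so (2/13)^2 = +1.
Reached (1/13) = 1. Collecting the sign flips along the way, the symbol is +1.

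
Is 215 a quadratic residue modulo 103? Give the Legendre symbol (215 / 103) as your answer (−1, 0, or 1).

1

First reduce: 215 ≡ 9 (mod 103).
Reciprocity: 9 ≡ 1 and 103 ≡ 3 (mod 4), so (9/103) = +(103/9).
Reduce top mod 9: now compute (4/9).
Pull out 2^2: since 9 ≡ 1 (mod 8), (2/9) = +1, so (2/9)^2 = +1.
Reached (1/9) = 1. Collecting the sign flips along the way, the symbol is +1.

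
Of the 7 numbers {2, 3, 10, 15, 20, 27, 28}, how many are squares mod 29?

2

(2/29) = -1 → non-residue.
(3/29) = -1 → non-residue.
(10/29) = -1 → non-residue.
(15/29) = -1 → non-residue.
(20/29) = +1 → QR.
(27/29) = -1 → non-residue.
(28/29) = +1 → QR.
Total quadratic residues among the 7: 2.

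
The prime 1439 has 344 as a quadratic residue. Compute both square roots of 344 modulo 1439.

Since 1439 ≡ 3 (mod 4), a square root of 344 is 344^((1439+1)/4) = 344^360 mod 1439.
Repeated squaring: 344^2≡338, 344^4≡563, 344^8≡389, 344^16≡226, 344^32≡711, 344^64≡432, 344^128≡993, 344^256≡334 (mod 1439).
344^360 = 344^(256+64+32+8) ≡ 666 (mod 1439).
Check: 666² = 443556 ≡ 344 (mod 1439). The two roots are 666 and 773.

666, 773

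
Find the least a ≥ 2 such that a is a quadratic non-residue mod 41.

(2/41) = +1, so 2 is a residue.
(3/41) = −1, so 3 is the smallest positive non-residue mod 41.

3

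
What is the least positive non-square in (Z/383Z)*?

5

(2/383) = +1, so 2 is a residue.
(3/383) = +1, so 3 is a residue.
(4/383) = +1, so 4 is a residue.
(5/383) = −1, so 5 is the smallest positive non-residue mod 383.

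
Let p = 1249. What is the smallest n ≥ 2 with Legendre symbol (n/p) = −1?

(2/1249) = +1, so 2 is a residue.
(3/1249) = +1, so 3 is a residue.
(4/1249) = +1, so 4 is a residue.
(5/1249) = +1, so 5 is a residue.
(6/1249) = +1, so 6 is a residue.
(7/1249) = −1, so 7 is the smallest positive non-residue mod 1249.

7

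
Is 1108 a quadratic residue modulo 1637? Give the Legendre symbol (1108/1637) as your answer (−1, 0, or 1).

1

Pull out 2^2: since 1637 ≡ 5 (mod 8), (2/1637) = -1, so (2/1637)^2 = +1.
Reciprocity: 277 ≡ 1 and 1637 ≡ 1 (mod 4), so (277/1637) = +(1637/277).
Reduce top mod 277: now compute (252/277).
Pull out 2^2: since 277 ≡ 5 (mod 8), (2/277) = -1, so (2/277)^2 = +1.
Reciprocity: 63 ≡ 3 and 277 ≡ 1 (mod 4), so (63/277) = +(277/63).
Reduce top mod 63: now compute (25/63).
Reciprocity: 25 ≡ 1 and 63 ≡ 3 (mod 4), so (25/63) = +(63/25).
Reduce top mod 25: now compute (13/25).
Reciprocity: 13 ≡ 1 and 25 ≡ 1 (mod 4), so (13/25) = +(25/13).
Reduce top mod 13: now compute (12/13).
Pull out 2^2: since 13 ≡ 5 (mod 8), (2/13) = -1, so (2/13)^2 = +1.
Reciprocity: 3 ≡ 3 and 13 ≡ 1 (mod 4), so (3/13) = +(13/3).
Reduce top mod 3: now compute (1/3).
Reached (1/3) = 1. Collecting the sign flips along the way, the symbol is +1.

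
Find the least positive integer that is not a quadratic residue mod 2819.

(2/2819) = −1, so 2 is the smallest positive non-residue mod 2819.

2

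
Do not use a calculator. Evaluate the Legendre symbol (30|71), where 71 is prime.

Pull out 2: since 71 ≡ 7 (mod 8), (2/71) = +1.
Reciprocity: 15 ≡ 3 and 71 ≡ 3 (mod 4), so (15/71) = −(71/15).
Reduce top mod 15: now compute (11/15).
Reciprocity: 11 ≡ 3 and 15 ≡ 3 (mod 4), so (11/15) = −(15/11).
Reduce top mod 11: now compute (4/11).
Pull out 2^2: since 11 ≡ 3 (mod 8), (2/11) = -1, so (2/11)^2 = +1.
Reached (1/11) = 1. Collecting the sign flips along the way, the symbol is +1.

1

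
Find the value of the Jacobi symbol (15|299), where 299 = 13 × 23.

1

Reciprocity: 15 ≡ 3 and 299 ≡ 3 (mod 4), so (15/299) = −(299/15).
Reduce top mod 15: now compute (14/15).
Pull out 2: since 15 ≡ 7 (mod 8), (2/15) = +1.
Reciprocity: 7 ≡ 3 and 15 ≡ 3 (mod 4), so (7/15) = −(15/7).
Reduce top mod 7: now compute (1/7).
Reached (1/7) = 1. Collecting the sign flips along the way, the symbol is +1.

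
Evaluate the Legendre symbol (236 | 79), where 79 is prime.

-1

First reduce: 236 ≡ 78 (mod 79).
Pull out 2: since 79 ≡ 7 (mod 8), (2/79) = +1.
Reciprocity: 39 ≡ 3 and 79 ≡ 3 (mod 4), so (39/79) = −(79/39).
Reduce top mod 39: now compute (1/39).
Reached (1/39) = 1. Collecting the sign flips along the way, the symbol is -1.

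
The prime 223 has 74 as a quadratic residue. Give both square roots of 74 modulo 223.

Since 223 ≡ 3 (mod 4), a square root of 74 is 74^((223+1)/4) = 74^56 mod 223.
Repeated squaring: 74^2≡124, 74^4≡212, 74^8≡121, 74^16≡146, 74^32≡131 (mod 223).
74^56 = 74^(32+16+8) ≡ 175 (mod 223).
Check: 175² = 30625 ≡ 74 (mod 223). The two roots are 48 and 175.

48, 175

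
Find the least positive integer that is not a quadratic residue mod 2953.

(2/2953) = +1, so 2 is a residue.
(3/2953) = +1, so 3 is a residue.
(4/2953) = +1, so 4 is a residue.
(5/2953) = −1, so 5 is the smallest positive non-residue mod 2953.

5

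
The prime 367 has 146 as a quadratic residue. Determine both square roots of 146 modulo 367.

Since 367 ≡ 3 (mod 4), a square root of 146 is 146^((367+1)/4) = 146^92 mod 367.
Repeated squaring: 146^2≡30, 146^4≡166, 146^8≡31, 146^16≡227, 146^32≡149, 146^64≡181 (mod 367).
146^92 = 146^(64+16+8+4) ≡ 231 (mod 367).
Check: 231² = 53361 ≡ 146 (mod 367). The two roots are 136 and 231.

136, 231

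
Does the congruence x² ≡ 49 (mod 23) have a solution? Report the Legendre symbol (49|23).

1

Euler's criterion: (49/23) ≡ 3^11 (mod 23).
3^2 ≡ 9 (mod 23)
3^4 ≡ 12 (mod 23)
3^8 ≡ 6 (mod 23)
3^11 = 3^(8+2+1) ≡ 1 (mod 23).
Result is 1, so (49/23) = 1.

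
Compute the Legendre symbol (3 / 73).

Reciprocity: 3 ≡ 3 and 73 ≡ 1 (mod 4), so (3/73) = +(73/3).
Reduce top mod 3: now compute (1/3).
Reached (1/3) = 1. Collecting the sign flips along the way, the symbol is +1.

1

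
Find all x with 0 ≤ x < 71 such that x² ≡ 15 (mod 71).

Since 71 ≡ 3 (mod 4), a square root of 15 is 15^((71+1)/4) = 15^18 mod 71.
Repeated squaring: 15^2≡12, 15^4≡2, 15^8≡4, 15^16≡16 (mod 71).
15^18 = 15^(16+2) ≡ 50 (mod 71).
Check: 50² = 2500 ≡ 15 (mod 71). The two roots are 21 and 50.

21, 50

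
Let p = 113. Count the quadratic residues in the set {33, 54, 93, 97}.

1

(33/113) = -1 → non-residue.
(54/113) = -1 → non-residue.
(93/113) = -1 → non-residue.
(97/113) = +1 → QR.
Total quadratic residues among the 4: 1.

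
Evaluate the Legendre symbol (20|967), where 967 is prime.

-1

Euler's criterion: (20/967) ≡ 20^483 (mod 967).
20^2 ≡ 400 (mod 967)
20^4 ≡ 445 (mod 967)
20^8 ≡ 757 (mod 967)
20^16 ≡ 585 (mod 967)
20^32 ≡ 874 (mod 967)
20^64 ≡ 913 (mod 967)
20^128 ≡ 15 (mod 967)
20^256 ≡ 225 (mod 967)
20^483 = 20^(256+128+64+32+2+1) ≡ 966 (mod 967).
Result is 966 ≡ −1, so (20/967) = −1.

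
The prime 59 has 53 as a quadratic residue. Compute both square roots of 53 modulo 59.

Since 59 ≡ 3 (mod 4), a square root of 53 is 53^((59+1)/4) = 53^15 mod 59.
Repeated squaring: 53^2≡36, 53^4≡57, 53^8≡4 (mod 59).
53^15 = 53^(8+4+2+1) ≡ 17 (mod 59).
Check: 17² = 289 ≡ 53 (mod 59). The two roots are 17 and 42.

17, 42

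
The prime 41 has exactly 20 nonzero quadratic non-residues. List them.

Square k = 1,…,20 (k and 41−k give the same square):
1²=1, 2²=4, 3²=9, 4²=16, 5²=25, 6²=36, 7²≡8, 8²≡23, 9²≡40, 10²≡18, 11²≡39, 12²≡21, 13²≡5, 14²≡32, 15²≡20, 16²≡10, 17²≡2, 18²≡37, 19²≡33, 20²≡31 (mod 41).
The residues are {1, 2, 4, 5, 8, 9, 10, 16, 18, 20, 21, 23, 25, 31, 32, 33, 36, 37, 39, 40}; the non-residues are the remaining 20 nonzero classes.

3, 6, 7, 11, 12, 13, 14, 15, 17, 19, 22, 24, 26, 27, 28, 29, 30, 34, 35, 38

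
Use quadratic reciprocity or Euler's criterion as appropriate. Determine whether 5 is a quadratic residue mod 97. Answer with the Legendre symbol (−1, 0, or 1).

Reciprocity: 5 ≡ 1 and 97 ≡ 1 (mod 4), so (5/97) = +(97/5).
Reduce top mod 5: now compute (2/5).
Pull out 2: since 5 ≡ 5 (mod 8), (2/5) = -1.
Reached (1/5) = 1. Collecting the sign flips along the way, the symbol is -1.

-1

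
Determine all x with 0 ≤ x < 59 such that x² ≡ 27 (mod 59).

26, 33

Since 59 ≡ 3 (mod 4), a square root of 27 is 27^((59+1)/4) = 27^15 mod 59.
Repeated squaring: 27^2≡21, 27^4≡28, 27^8≡17 (mod 59).
27^15 = 27^(8+4+2+1) ≡ 26 (mod 59).
Check: 26² = 676 ≡ 27 (mod 59). The two roots are 26 and 33.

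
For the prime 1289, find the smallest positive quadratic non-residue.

3

(2/1289) = +1, so 2 is a residue.
(3/1289) = −1, so 3 is the smallest positive non-residue mod 1289.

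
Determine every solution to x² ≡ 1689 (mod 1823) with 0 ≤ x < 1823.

Since 1823 ≡ 3 (mod 4), a square root of 1689 is 1689^((1823+1)/4) = 1689^456 mod 1823.
Repeated squaring: 1689^2≡1549, 1689^4≡333, 1689^8≡1509, 1689^16≡154, 1689^32≡17, 1689^64≡289, 1689^128≡1486, 1689^256≡543 (mod 1823).
1689^456 = 1689^(256+128+64+8) ≡ 1578 (mod 1823).
Check: 1578² = 2490084 ≡ 1689 (mod 1823). The two roots are 245 and 1578.

245, 1578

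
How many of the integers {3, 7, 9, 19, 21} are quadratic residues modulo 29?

(3/29) = -1 → non-residue.
(7/29) = +1 → QR.
(9/29) = +1 → QR.
(19/29) = -1 → non-residue.
(21/29) = -1 → non-residue.
Total quadratic residues among the 5: 2.

2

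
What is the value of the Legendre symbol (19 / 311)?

-1

Reciprocity: 19 ≡ 3 and 311 ≡ 3 (mod 4), so (19/311) = −(311/19).
Reduce top mod 19: now compute (7/19).
Reciprocity: 7 ≡ 3 and 19 ≡ 3 (mod 4), so (7/19) = −(19/7).
Reduce top mod 7: now compute (5/7).
Reciprocity: 5 ≡ 1 and 7 ≡ 3 (mod 4), so (5/7) = +(7/5).
Reduce top mod 5: now compute (2/5).
Pull out 2: since 5 ≡ 5 (mod 8), (2/5) = -1.
Reached (1/5) = 1. Collecting the sign flips along the way, the symbol is -1.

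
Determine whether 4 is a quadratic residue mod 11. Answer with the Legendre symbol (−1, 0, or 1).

Euler's criterion: (4/11) ≡ 4^5 (mod 11).
4^2 ≡ 5 (mod 11)
4^4 ≡ 3 (mod 11)
4^5 = 4^(4+1) ≡ 1 (mod 11).
Result is 1, so (4/11) = 1.

1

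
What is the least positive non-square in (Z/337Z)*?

(2/337) = +1, so 2 is a residue.
(3/337) = +1, so 3 is a residue.
(4/337) = +1, so 4 is a residue.
(5/337) = −1, so 5 is the smallest positive non-residue mod 337.

5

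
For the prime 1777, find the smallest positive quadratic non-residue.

(2/1777) = +1, so 2 is a residue.
(3/1777) = +1, so 3 is a residue.
(4/1777) = +1, so 4 is a residue.
(5/1777) = −1, so 5 is the smallest positive non-residue mod 1777.

5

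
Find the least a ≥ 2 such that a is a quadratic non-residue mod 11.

(2/11) = −1, so 2 is the smallest positive non-residue mod 11.

2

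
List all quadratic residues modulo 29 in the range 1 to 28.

Square k = 1,…,14 (k and 29−k give the same square):
1²=1, 2²=4, 3²=9, 4²=16, 5²=25, 6²≡7, 7²≡20, 8²≡6, 9²≡23, 10²≡13, 11²≡5, 12²≡28, 13²≡24, 14²≡22 (mod 29).
So the quadratic residues mod 29 are {1, 4, 5, 6, 7, 9, 13, 16, 20, 22, 23, 24, 25, 28}.

1,4,5,6,7,9,13,16,20,22,23,24,25,28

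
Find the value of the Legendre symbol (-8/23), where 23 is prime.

First reduce: -8 ≡ 15 (mod 23).
Reciprocity: 15 ≡ 3 and 23 ≡ 3 (mod 4), so (15/23) = −(23/15).
Reduce top mod 15: now compute (8/15).
Pull out 2^3: since 15 ≡ 7 (mod 8), (2/15) = +1, so (2/15)^3 = +1.
Reached (1/15) = 1. Collecting the sign flips along the way, the symbol is -1.

-1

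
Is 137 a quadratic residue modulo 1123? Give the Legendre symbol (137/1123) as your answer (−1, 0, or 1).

Reciprocity: 137 ≡ 1 and 1123 ≡ 3 (mod 4), so (137/1123) = +(1123/137).
Reduce top mod 137: now compute (27/137).
Reciprocity: 27 ≡ 3 and 137 ≡ 1 (mod 4), so (27/137) = +(137/27).
Reduce top mod 27: now compute (2/27).
Pull out 2: since 27 ≡ 3 (mod 8), (2/27) = -1.
Reached (1/27) = 1. Collecting the sign flips along the way, the symbol is -1.

-1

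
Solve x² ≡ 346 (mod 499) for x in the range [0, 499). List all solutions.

Since 499 ≡ 3 (mod 4), a square root of 346 is 346^((499+1)/4) = 346^125 mod 499.
Repeated squaring: 346^2≡455, 346^4≡439, 346^8≡107, 346^16≡471, 346^32≡285, 346^64≡387 (mod 499).
346^125 = 346^(64+32+16+8+4+1) ≡ 151 (mod 499).
Check: 151² = 22801 ≡ 346 (mod 499). The two roots are 151 and 348.

151, 348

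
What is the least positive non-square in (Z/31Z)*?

3

(2/31) = +1, so 2 is a residue.
(3/31) = −1, so 3 is the smallest positive non-residue mod 31.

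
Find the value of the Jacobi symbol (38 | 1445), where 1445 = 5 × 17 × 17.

-1

Pull out 2: since 1445 ≡ 5 (mod 8), (2/1445) = -1.
Reciprocity: 19 ≡ 3 and 1445 ≡ 1 (mod 4), so (19/1445) = +(1445/19).
Reduce top mod 19: now compute (1/19).
Reached (1/19) = 1. Collecting the sign flips along the way, the symbol is -1.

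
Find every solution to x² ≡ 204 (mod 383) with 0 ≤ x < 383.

Since 383 ≡ 3 (mod 4), a square root of 204 is 204^((383+1)/4) = 204^96 mod 383.
Repeated squaring: 204^2≡252, 204^4≡309, 204^8≡114, 204^16≡357, 204^32≡293, 204^64≡57 (mod 383).
204^96 = 204^(64+32) ≡ 232 (mod 383).
Check: 232² = 53824 ≡ 204 (mod 383). The two roots are 151 and 232.

151, 232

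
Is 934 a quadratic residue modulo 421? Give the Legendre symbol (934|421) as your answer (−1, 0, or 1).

First reduce: 934 ≡ 92 (mod 421).
Pull out 2^2: since 421 ≡ 5 (mod 8), (2/421) = -1, so (2/421)^2 = +1.
Reciprocity: 23 ≡ 3 and 421 ≡ 1 (mod 4), so (23/421) = +(421/23).
Reduce top mod 23: now compute (7/23).
Reciprocity: 7 ≡ 3 and 23 ≡ 3 (mod 4), so (7/23) = −(23/7).
Reduce top mod 7: now compute (2/7).
Pull out 2: since 7 ≡ 7 (mod 8), (2/7) = +1.
Reached (1/7) = 1. Collecting the sign flips along the way, the symbol is -1.

-1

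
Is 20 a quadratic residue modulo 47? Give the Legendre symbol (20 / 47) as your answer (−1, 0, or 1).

-1

Euler's criterion: (20/47) ≡ 20^23 (mod 47).
20^2 ≡ 24 (mod 47)
20^4 ≡ 12 (mod 47)
20^8 ≡ 3 (mod 47)
20^16 ≡ 9 (mod 47)
20^23 = 20^(16+4+2+1) ≡ 46 (mod 47).
Result is 46 ≡ −1, so (20/47) = −1.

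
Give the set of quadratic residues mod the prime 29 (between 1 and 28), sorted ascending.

1, 4, 5, 6, 7, 9, 13, 16, 20, 22, 23, 24, 25, 28

Square k = 1,…,14 (k and 29−k give the same square):
1²=1, 2²=4, 3²=9, 4²=16, 5²=25, 6²≡7, 7²≡20, 8²≡6, 9²≡23, 10²≡13, 11²≡5, 12²≡28, 13²≡24, 14²≡22 (mod 29).
So the quadratic residues mod 29 are {1, 4, 5, 6, 7, 9, 13, 16, 20, 22, 23, 24, 25, 28}.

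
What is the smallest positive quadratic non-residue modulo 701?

(2/701) = −1, so 2 is the smallest positive non-residue mod 701.

2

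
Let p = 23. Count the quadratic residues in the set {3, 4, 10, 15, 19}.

(3/23) = +1 → QR.
(4/23) = +1 → QR.
(10/23) = -1 → non-residue.
(15/23) = -1 → non-residue.
(19/23) = -1 → non-residue.
Total quadratic residues among the 5: 2.

2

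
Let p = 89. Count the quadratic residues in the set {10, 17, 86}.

2

(10/89) = +1 → QR.
(17/89) = +1 → QR.
(86/89) = -1 → non-residue.
Total quadratic residues among the 3: 2.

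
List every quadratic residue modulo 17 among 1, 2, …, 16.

Square k = 1,…,8 (k and 17−k give the same square):
1²=1, 2²=4, 3²=9, 4²=16, 5²≡8, 6²≡2, 7²≡15, 8²≡13 (mod 17).
So the quadratic residues mod 17 are {1, 2, 4, 8, 9, 13, 15, 16}.

1, 2, 4, 8, 9, 13, 15, 16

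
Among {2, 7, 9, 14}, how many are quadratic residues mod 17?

(2/17) = +1 → QR.
(7/17) = -1 → non-residue.
(9/17) = +1 → QR.
(14/17) = -1 → non-residue.
Total quadratic residues among the 4: 2.

2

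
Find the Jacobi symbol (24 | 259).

Pull out 2^3: since 259 ≡ 3 (mod 8), (2/259) = -1, so (2/259)^3 = -1.
Reciprocity: 3 ≡ 3 and 259 ≡ 3 (mod 4), so (3/259) = −(259/3).
Reduce top mod 3: now compute (1/3).
Reached (1/3) = 1. Collecting the sign flips along the way, the symbol is +1.

1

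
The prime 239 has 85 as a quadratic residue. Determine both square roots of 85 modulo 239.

Since 239 ≡ 3 (mod 4), a square root of 85 is 85^((239+1)/4) = 85^60 mod 239.
Repeated squaring: 85^2≡55, 85^4≡157, 85^8≡32, 85^16≡68, 85^32≡83 (mod 239).
85^60 = 85^(32+16+8+4) ≡ 18 (mod 239).
Check: 18² = 324 ≡ 85 (mod 239). The two roots are 18 and 221.

18, 221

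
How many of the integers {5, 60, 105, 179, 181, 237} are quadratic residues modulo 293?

(5/293) = -1 → non-residue.
(60/293) = +1 → QR.
(105/293) = -1 → non-residue.
(179/293) = -1 → non-residue.
(181/293) = -1 → non-residue.
(237/293) = +1 → QR.
Total quadratic residues among the 6: 2.

2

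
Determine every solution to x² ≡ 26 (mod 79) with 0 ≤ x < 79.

37, 42

Since 79 ≡ 3 (mod 4), a square root of 26 is 26^((79+1)/4) = 26^20 mod 79.
Repeated squaring: 26^2≡44, 26^4≡40, 26^8≡20, 26^16≡5 (mod 79).
26^20 = 26^(16+4) ≡ 42 (mod 79).
Check: 42² = 1764 ≡ 26 (mod 79). The two roots are 37 and 42.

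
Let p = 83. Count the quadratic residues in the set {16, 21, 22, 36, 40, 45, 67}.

4

(16/83) = +1 → QR.
(21/83) = +1 → QR.
(22/83) = -1 → non-residue.
(36/83) = +1 → QR.
(40/83) = +1 → QR.
(45/83) = -1 → non-residue.
(67/83) = -1 → non-residue.
Total quadratic residues among the 7: 4.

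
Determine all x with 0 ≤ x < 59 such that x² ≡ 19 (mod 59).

Since 59 ≡ 3 (mod 4), a square root of 19 is 19^((59+1)/4) = 19^15 mod 59.
Repeated squaring: 19^2≡7, 19^4≡49, 19^8≡41 (mod 59).
19^15 = 19^(8+4+2+1) ≡ 45 (mod 59).
Check: 45² = 2025 ≡ 19 (mod 59). The two roots are 14 and 45.

14, 45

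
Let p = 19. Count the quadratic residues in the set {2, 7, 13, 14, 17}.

2

(2/19) = -1 → non-residue.
(7/19) = +1 → QR.
(13/19) = -1 → non-residue.
(14/19) = -1 → non-residue.
(17/19) = +1 → QR.
Total quadratic residues among the 5: 2.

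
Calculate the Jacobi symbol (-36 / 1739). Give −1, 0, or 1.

-1

First reduce: -36 ≡ 1703 (mod 1739).
Reciprocity: 1703 ≡ 3 and 1739 ≡ 3 (mod 4), so (1703/1739) = −(1739/1703).
Reduce top mod 1703: now compute (36/1703).
Pull out 2^2: since 1703 ≡ 7 (mod 8), (2/1703) = +1, so (2/1703)^2 = +1.
Reciprocity: 9 ≡ 1 and 1703 ≡ 3 (mod 4), so (9/1703) = +(1703/9).
Reduce top mod 9: now compute (2/9).
Pull out 2: since 9 ≡ 1 (mod 8), (2/9) = +1.
Reached (1/9) = 1. Collecting the sign flips along the way, the symbol is -1.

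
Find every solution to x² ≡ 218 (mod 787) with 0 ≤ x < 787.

106, 681

Since 787 ≡ 3 (mod 4), a square root of 218 is 218^((787+1)/4) = 218^197 mod 787.
Repeated squaring: 218^2≡304, 218^4≡337, 218^8≡241, 218^16≡630, 218^32≡252, 218^64≡544, 218^128≡24 (mod 787).
218^197 = 218^(128+64+4+1) ≡ 106 (mod 787).
Check: 106² = 11236 ≡ 218 (mod 787). The two roots are 106 and 681.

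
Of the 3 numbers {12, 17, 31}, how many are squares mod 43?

2

(12/43) = -1 → non-residue.
(17/43) = +1 → QR.
(31/43) = +1 → QR.
Total quadratic residues among the 3: 2.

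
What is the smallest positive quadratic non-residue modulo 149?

2

(2/149) = −1, so 2 is the smallest positive non-residue mod 149.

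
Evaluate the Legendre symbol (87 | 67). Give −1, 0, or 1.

-1

Euler's criterion: (87/67) ≡ 20^33 (mod 67).
20^2 ≡ 65 (mod 67)
20^4 ≡ 4 (mod 67)
20^8 ≡ 16 (mod 67)
20^16 ≡ 55 (mod 67)
20^32 ≡ 10 (mod 67)
20^33 = 20^(32+1) ≡ 66 (mod 67).
Result is 66 ≡ −1, so (87/67) = −1.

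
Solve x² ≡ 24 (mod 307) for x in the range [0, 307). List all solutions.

Since 307 ≡ 3 (mod 4), a square root of 24 is 24^((307+1)/4) = 24^77 mod 307.
Repeated squaring: 24^2≡269, 24^4≡216, 24^8≡299, 24^16≡64, 24^32≡105, 24^64≡280 (mod 307).
24^77 = 24^(64+8+4+1) ≡ 115 (mod 307).
Check: 115² = 13225 ≡ 24 (mod 307). The two roots are 115 and 192.

115, 192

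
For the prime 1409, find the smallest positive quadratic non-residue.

3

(2/1409) = +1, so 2 is a residue.
(3/1409) = −1, so 3 is the smallest positive non-residue mod 1409.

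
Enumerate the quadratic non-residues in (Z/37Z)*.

2, 5, 6, 8, 13, 14, 15, 17, 18, 19, 20, 22, 23, 24, 29, 31, 32, 35

Square k = 1,…,18 (k and 37−k give the same square):
1²=1, 2²=4, 3²=9, 4²=16, 5²=25, 6²=36, 7²≡12, 8²≡27, 9²≡7, 10²≡26, 11²≡10, 12²≡33, 13²≡21, 14²≡11, 15²≡3, 16²≡34, 17²≡30, 18²≡28 (mod 37).
The residues are {1, 3, 4, 7, 9, 10, 11, 12, 16, 21, 25, 26, 27, 28, 30, 33, 34, 36}; the non-residues are the remaining 18 nonzero classes.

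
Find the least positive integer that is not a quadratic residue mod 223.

3

(2/223) = +1, so 2 is a residue.
(3/223) = −1, so 3 is the smallest positive non-residue mod 223.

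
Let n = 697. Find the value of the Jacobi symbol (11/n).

Reciprocity: 11 ≡ 3 and 697 ≡ 1 (mod 4), so (11/697) = +(697/11).
Reduce top mod 11: now compute (4/11).
Pull out 2^2: since 11 ≡ 3 (mod 8), (2/11) = -1, so (2/11)^2 = +1.
Reached (1/11) = 1. Collecting the sign flips along the way, the symbol is +1.

1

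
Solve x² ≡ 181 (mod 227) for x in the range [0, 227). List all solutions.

33, 194

Since 227 ≡ 3 (mod 4), a square root of 181 is 181^((227+1)/4) = 181^57 mod 227.
Repeated squaring: 181^2≡73, 181^4≡108, 181^8≡87, 181^16≡78, 181^32≡182 (mod 227).
181^57 = 181^(32+16+8+1) ≡ 33 (mod 227).
Check: 33² = 1089 ≡ 181 (mod 227). The two roots are 33 and 194.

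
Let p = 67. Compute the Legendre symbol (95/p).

Euler's criterion: (95/67) ≡ 28^33 (mod 67).
28^2 ≡ 47 (mod 67)
28^4 ≡ 65 (mod 67)
28^8 ≡ 4 (mod 67)
28^16 ≡ 16 (mod 67)
28^32 ≡ 55 (mod 67)
28^33 = 28^(32+1) ≡ 66 (mod 67).
Result is 66 ≡ −1, so (95/67) = −1.

-1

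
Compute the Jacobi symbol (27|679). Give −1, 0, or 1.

Reciprocity: 27 ≡ 3 and 679 ≡ 3 (mod 4), so (27/679) = −(679/27).
Reduce top mod 27: now compute (4/27).
Pull out 2^2: since 27 ≡ 3 (mod 8), (2/27) = -1, so (2/27)^2 = +1.
Reached (1/27) = 1. Collecting the sign flips along the way, the symbol is -1.

-1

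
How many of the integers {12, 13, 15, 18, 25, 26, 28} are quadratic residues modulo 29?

3

(12/29) = -1 → non-residue.
(13/29) = +1 → QR.
(15/29) = -1 → non-residue.
(18/29) = -1 → non-residue.
(25/29) = +1 → QR.
(26/29) = -1 → non-residue.
(28/29) = +1 → QR.
Total quadratic residues among the 7: 3.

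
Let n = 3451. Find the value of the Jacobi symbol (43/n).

Reciprocity: 43 ≡ 3 and 3451 ≡ 3 (mod 4), so (43/3451) = −(3451/43).
Reduce top mod 43: now compute (11/43).
Reciprocity: 11 ≡ 3 and 43 ≡ 3 (mod 4), so (11/43) = −(43/11).
Reduce top mod 11: now compute (10/11).
Pull out 2: since 11 ≡ 3 (mod 8), (2/11) = -1.
Reciprocity: 5 ≡ 1 and 11 ≡ 3 (mod 4), so (5/11) = +(11/5).
Reduce top mod 5: now compute (1/5).
Reached (1/5) = 1. Collecting the sign flips along the way, the symbol is -1.

-1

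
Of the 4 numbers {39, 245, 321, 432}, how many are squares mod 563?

3

(39/563) = +1 → QR.
(245/563) = -1 → non-residue.
(321/563) = +1 → QR.
(432/563) = +1 → QR.
Total quadratic residues among the 4: 3.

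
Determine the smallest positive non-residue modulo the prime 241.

(2/241) = +1, so 2 is a residue.
(3/241) = +1, so 3 is a residue.
(4/241) = +1, so 4 is a residue.
(5/241) = +1, so 5 is a residue.
(6/241) = +1, so 6 is a residue.
(7/241) = −1, so 7 is the smallest positive non-residue mod 241.

7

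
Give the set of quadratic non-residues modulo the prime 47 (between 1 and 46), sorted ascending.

5 10 11 13 15 19 20 22 23 26 29 30 31 33 35 38 39 40 41 43 44 45 46

Square k = 1,…,23 (k and 47−k give the same square):
1²=1, 2²=4, 3²=9, 4²=16, 5²=25, 6²=36, 7²≡2, 8²≡17, 9²≡34, 10²≡6, 11²≡27, 12²≡3, 13²≡28, 14²≡8, 15²≡37, 16²≡21, 17²≡7, 18²≡42, 19²≡32, 20²≡24, 21²≡18, 22²≡14, 23²≡12 (mod 47).
The residues are {1, 2, 3, 4, 6, 7, 8, 9, 12, 14, 16, 17, 18, 21, 24, 25, 27, 28, 32, 34, 36, 37, 42}; the non-residues are the remaining 23 nonzero classes.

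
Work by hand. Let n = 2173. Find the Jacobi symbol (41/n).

Reciprocity: 41 ≡ 1 and 2173 ≡ 1 (mod 4), so (41/2173) = +(2173/41).
Reduce top mod 41: now compute (0/41).
Top reduces to 0: gcd > 1, so the symbol is 0.

0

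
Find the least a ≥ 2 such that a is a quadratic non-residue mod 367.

(2/367) = +1, so 2 is a residue.
(3/367) = −1, so 3 is the smallest positive non-residue mod 367.

3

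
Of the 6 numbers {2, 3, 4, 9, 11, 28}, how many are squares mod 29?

(2/29) = -1 → non-residue.
(3/29) = -1 → non-residue.
(4/29) = +1 → QR.
(9/29) = +1 → QR.
(11/29) = -1 → non-residue.
(28/29) = +1 → QR.
Total quadratic residues among the 6: 3.

3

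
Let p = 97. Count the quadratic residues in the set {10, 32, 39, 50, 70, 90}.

3

(10/97) = -1 → non-residue.
(32/97) = +1 → QR.
(39/97) = -1 → non-residue.
(50/97) = +1 → QR.
(70/97) = +1 → QR.
(90/97) = -1 → non-residue.
Total quadratic residues among the 6: 3.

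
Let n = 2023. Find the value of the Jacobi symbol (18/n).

Pull out 2: since 2023 ≡ 7 (mod 8), (2/2023) = +1.
Reciprocity: 9 ≡ 1 and 2023 ≡ 3 (mod 4), so (9/2023) = +(2023/9).
Reduce top mod 9: now compute (7/9).
Reciprocity: 7 ≡ 3 and 9 ≡ 1 (mod 4), so (7/9) = +(9/7).
Reduce top mod 7: now compute (2/7).
Pull out 2: since 7 ≡ 7 (mod 8), (2/7) = +1.
Reached (1/7) = 1. Collecting the sign flips along the way, the symbol is +1.

1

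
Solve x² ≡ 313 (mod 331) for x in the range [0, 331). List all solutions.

Since 331 ≡ 3 (mod 4), a square root of 313 is 313^((331+1)/4) = 313^83 mod 331.
Repeated squaring: 313^2≡324, 313^4≡49, 313^8≡84, 313^16≡105, 313^32≡102, 313^64≡143 (mod 331).
313^83 = 313^(64+16+2+1) ≡ 225 (mod 331).
Check: 225² = 50625 ≡ 313 (mod 331). The two roots are 106 and 225.

106, 225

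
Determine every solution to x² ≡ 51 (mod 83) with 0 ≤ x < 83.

36, 47

Since 83 ≡ 3 (mod 4), a square root of 51 is 51^((83+1)/4) = 51^21 mod 83.
Repeated squaring: 51^2≡28, 51^4≡37, 51^8≡41, 51^16≡21 (mod 83).
51^21 = 51^(16+4+1) ≡ 36 (mod 83).
Check: 36² = 1296 ≡ 51 (mod 83). The two roots are 36 and 47.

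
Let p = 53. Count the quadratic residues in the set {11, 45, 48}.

1

(11/53) = +1 → QR.
(45/53) = -1 → non-residue.
(48/53) = -1 → non-residue.
Total quadratic residues among the 3: 1.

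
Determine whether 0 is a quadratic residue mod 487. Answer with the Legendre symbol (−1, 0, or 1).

0

Top reduces to 0: gcd > 1, so the symbol is 0.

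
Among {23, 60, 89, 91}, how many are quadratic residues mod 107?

(23/107) = +1 → QR.
(60/107) = -1 → non-residue.
(89/107) = +1 → QR.
(91/107) = -1 → non-residue.
Total quadratic residues among the 4: 2.

2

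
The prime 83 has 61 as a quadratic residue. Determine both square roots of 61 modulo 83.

12, 71

Since 83 ≡ 3 (mod 4), a square root of 61 is 61^((83+1)/4) = 61^21 mod 83.
Repeated squaring: 61^2≡69, 61^4≡30, 61^8≡70, 61^16≡3 (mod 83).
61^21 = 61^(16+4+1) ≡ 12 (mod 83).
Check: 12² = 144 ≡ 61 (mod 83). The two roots are 12 and 71.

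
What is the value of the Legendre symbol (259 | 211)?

First reduce: 259 ≡ 48 (mod 211).
Pull out 2^4: since 211 ≡ 3 (mod 8), (2/211) = -1, so (2/211)^4 = +1.
Reciprocity: 3 ≡ 3 and 211 ≡ 3 (mod 4), so (3/211) = −(211/3).
Reduce top mod 3: now compute (1/3).
Reached (1/3) = 1. Collecting the sign flips along the way, the symbol is -1.

-1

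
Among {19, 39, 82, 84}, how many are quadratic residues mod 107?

(19/107) = +1 → QR.
(39/107) = +1 → QR.
(82/107) = -1 → non-residue.
(84/107) = -1 → non-residue.
Total quadratic residues among the 4: 2.

2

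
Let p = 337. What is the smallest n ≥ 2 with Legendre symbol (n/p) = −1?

(2/337) = +1, so 2 is a residue.
(3/337) = +1, so 3 is a residue.
(4/337) = +1, so 4 is a residue.
(5/337) = −1, so 5 is the smallest positive non-residue mod 337.

5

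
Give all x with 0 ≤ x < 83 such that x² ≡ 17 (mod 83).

10, 73

Since 83 ≡ 3 (mod 4), a square root of 17 is 17^((83+1)/4) = 17^21 mod 83.
Repeated squaring: 17^2≡40, 17^4≡23, 17^8≡31, 17^16≡48 (mod 83).
17^21 = 17^(16+4+1) ≡ 10 (mod 83).
Check: 10² = 100 ≡ 17 (mod 83). The two roots are 10 and 73.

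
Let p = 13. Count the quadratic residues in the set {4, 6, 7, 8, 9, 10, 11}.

3

(4/13) = +1 → QR.
(6/13) = -1 → non-residue.
(7/13) = -1 → non-residue.
(8/13) = -1 → non-residue.
(9/13) = +1 → QR.
(10/13) = +1 → QR.
(11/13) = -1 → non-residue.
Total quadratic residues among the 7: 3.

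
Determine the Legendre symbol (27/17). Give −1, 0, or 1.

-1

Euler's criterion: (27/17) ≡ 10^8 (mod 17).
10^2 ≡ 15 (mod 17)
10^4 ≡ 4 (mod 17)
10^8 ≡ 16 (mod 17)
10^8 = 10^(8) ≡ 16 (mod 17).
Result is 16 ≡ −1, so (27/17) = −1.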